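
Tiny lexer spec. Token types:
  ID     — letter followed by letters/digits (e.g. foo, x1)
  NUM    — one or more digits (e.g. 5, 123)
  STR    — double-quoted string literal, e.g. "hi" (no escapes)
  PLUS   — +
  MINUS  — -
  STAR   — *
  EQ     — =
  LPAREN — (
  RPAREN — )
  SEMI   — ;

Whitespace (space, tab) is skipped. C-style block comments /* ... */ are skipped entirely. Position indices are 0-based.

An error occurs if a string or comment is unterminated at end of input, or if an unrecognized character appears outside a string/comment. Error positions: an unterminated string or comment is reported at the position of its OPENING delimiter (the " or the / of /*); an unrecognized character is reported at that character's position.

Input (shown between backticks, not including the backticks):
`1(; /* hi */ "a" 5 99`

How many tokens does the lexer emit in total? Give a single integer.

pos=0: emit NUM '1' (now at pos=1)
pos=1: emit LPAREN '('
pos=2: emit SEMI ';'
pos=4: enter COMMENT mode (saw '/*')
exit COMMENT mode (now at pos=12)
pos=13: enter STRING mode
pos=13: emit STR "a" (now at pos=16)
pos=17: emit NUM '5' (now at pos=18)
pos=19: emit NUM '99' (now at pos=21)
DONE. 6 tokens: [NUM, LPAREN, SEMI, STR, NUM, NUM]

Answer: 6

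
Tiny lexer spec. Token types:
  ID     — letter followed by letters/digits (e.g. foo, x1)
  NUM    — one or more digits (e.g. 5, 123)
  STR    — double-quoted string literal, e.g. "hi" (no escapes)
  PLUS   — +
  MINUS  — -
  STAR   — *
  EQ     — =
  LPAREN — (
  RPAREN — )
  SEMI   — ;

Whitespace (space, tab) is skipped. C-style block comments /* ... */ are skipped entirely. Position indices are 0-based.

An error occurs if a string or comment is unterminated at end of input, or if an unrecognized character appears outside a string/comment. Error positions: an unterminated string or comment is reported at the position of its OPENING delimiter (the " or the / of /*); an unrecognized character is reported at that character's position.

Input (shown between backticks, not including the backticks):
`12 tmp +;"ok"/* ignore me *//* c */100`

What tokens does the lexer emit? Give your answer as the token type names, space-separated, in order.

pos=0: emit NUM '12' (now at pos=2)
pos=3: emit ID 'tmp' (now at pos=6)
pos=7: emit PLUS '+'
pos=8: emit SEMI ';'
pos=9: enter STRING mode
pos=9: emit STR "ok" (now at pos=13)
pos=13: enter COMMENT mode (saw '/*')
exit COMMENT mode (now at pos=28)
pos=28: enter COMMENT mode (saw '/*')
exit COMMENT mode (now at pos=35)
pos=35: emit NUM '100' (now at pos=38)
DONE. 6 tokens: [NUM, ID, PLUS, SEMI, STR, NUM]

Answer: NUM ID PLUS SEMI STR NUM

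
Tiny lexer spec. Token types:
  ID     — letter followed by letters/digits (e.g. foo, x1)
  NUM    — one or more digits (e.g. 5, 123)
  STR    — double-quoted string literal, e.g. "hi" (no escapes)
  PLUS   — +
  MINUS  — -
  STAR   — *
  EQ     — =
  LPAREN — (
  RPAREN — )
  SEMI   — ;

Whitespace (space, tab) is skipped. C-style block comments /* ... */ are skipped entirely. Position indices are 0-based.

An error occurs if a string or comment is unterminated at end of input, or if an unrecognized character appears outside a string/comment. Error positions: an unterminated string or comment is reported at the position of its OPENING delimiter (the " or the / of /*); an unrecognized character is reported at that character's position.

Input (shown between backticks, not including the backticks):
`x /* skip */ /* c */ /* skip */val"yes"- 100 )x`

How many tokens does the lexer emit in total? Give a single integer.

pos=0: emit ID 'x' (now at pos=1)
pos=2: enter COMMENT mode (saw '/*')
exit COMMENT mode (now at pos=12)
pos=13: enter COMMENT mode (saw '/*')
exit COMMENT mode (now at pos=20)
pos=21: enter COMMENT mode (saw '/*')
exit COMMENT mode (now at pos=31)
pos=31: emit ID 'val' (now at pos=34)
pos=34: enter STRING mode
pos=34: emit STR "yes" (now at pos=39)
pos=39: emit MINUS '-'
pos=41: emit NUM '100' (now at pos=44)
pos=45: emit RPAREN ')'
pos=46: emit ID 'x' (now at pos=47)
DONE. 7 tokens: [ID, ID, STR, MINUS, NUM, RPAREN, ID]

Answer: 7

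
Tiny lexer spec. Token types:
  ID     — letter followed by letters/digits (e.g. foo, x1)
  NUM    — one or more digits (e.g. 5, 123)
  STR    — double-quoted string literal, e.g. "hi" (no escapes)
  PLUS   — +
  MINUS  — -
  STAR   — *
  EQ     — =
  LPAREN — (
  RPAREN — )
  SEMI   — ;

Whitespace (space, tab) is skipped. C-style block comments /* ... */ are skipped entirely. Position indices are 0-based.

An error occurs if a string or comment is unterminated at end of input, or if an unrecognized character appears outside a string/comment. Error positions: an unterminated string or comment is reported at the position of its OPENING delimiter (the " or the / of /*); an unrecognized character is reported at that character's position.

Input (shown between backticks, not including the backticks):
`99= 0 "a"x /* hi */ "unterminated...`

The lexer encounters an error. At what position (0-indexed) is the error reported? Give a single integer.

pos=0: emit NUM '99' (now at pos=2)
pos=2: emit EQ '='
pos=4: emit NUM '0' (now at pos=5)
pos=6: enter STRING mode
pos=6: emit STR "a" (now at pos=9)
pos=9: emit ID 'x' (now at pos=10)
pos=11: enter COMMENT mode (saw '/*')
exit COMMENT mode (now at pos=19)
pos=20: enter STRING mode
pos=20: ERROR — unterminated string

Answer: 20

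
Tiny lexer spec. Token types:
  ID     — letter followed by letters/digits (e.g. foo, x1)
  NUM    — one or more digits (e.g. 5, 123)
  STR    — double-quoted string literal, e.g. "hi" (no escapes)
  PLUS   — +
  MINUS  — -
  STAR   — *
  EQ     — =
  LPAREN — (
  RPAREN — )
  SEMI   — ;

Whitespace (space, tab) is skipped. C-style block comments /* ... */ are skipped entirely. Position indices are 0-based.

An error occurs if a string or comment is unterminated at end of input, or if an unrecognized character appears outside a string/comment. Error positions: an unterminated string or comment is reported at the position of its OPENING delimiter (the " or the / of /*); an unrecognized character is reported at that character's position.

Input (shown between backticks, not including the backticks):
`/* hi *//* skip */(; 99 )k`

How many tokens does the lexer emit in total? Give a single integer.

Answer: 5

Derivation:
pos=0: enter COMMENT mode (saw '/*')
exit COMMENT mode (now at pos=8)
pos=8: enter COMMENT mode (saw '/*')
exit COMMENT mode (now at pos=18)
pos=18: emit LPAREN '('
pos=19: emit SEMI ';'
pos=21: emit NUM '99' (now at pos=23)
pos=24: emit RPAREN ')'
pos=25: emit ID 'k' (now at pos=26)
DONE. 5 tokens: [LPAREN, SEMI, NUM, RPAREN, ID]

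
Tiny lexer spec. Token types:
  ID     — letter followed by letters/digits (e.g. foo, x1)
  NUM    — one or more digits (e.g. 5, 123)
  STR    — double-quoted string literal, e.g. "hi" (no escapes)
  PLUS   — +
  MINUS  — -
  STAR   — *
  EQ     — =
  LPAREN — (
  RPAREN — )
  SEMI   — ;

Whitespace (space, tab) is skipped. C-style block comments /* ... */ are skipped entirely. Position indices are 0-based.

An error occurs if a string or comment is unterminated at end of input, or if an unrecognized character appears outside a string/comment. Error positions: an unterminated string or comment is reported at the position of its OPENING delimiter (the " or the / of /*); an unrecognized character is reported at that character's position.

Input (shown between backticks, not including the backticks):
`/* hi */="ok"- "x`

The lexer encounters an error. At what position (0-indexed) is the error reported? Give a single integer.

Answer: 15

Derivation:
pos=0: enter COMMENT mode (saw '/*')
exit COMMENT mode (now at pos=8)
pos=8: emit EQ '='
pos=9: enter STRING mode
pos=9: emit STR "ok" (now at pos=13)
pos=13: emit MINUS '-'
pos=15: enter STRING mode
pos=15: ERROR — unterminated string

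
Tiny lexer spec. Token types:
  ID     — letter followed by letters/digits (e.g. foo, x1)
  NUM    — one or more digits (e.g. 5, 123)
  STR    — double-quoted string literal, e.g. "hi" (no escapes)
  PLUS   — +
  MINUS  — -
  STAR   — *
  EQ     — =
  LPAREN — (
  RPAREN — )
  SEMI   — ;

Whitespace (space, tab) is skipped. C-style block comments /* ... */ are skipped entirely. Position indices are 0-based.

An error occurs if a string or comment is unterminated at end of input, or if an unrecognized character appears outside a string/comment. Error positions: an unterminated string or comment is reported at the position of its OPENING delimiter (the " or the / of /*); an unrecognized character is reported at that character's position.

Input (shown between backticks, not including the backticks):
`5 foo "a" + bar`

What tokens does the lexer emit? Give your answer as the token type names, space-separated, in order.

pos=0: emit NUM '5' (now at pos=1)
pos=2: emit ID 'foo' (now at pos=5)
pos=6: enter STRING mode
pos=6: emit STR "a" (now at pos=9)
pos=10: emit PLUS '+'
pos=12: emit ID 'bar' (now at pos=15)
DONE. 5 tokens: [NUM, ID, STR, PLUS, ID]

Answer: NUM ID STR PLUS ID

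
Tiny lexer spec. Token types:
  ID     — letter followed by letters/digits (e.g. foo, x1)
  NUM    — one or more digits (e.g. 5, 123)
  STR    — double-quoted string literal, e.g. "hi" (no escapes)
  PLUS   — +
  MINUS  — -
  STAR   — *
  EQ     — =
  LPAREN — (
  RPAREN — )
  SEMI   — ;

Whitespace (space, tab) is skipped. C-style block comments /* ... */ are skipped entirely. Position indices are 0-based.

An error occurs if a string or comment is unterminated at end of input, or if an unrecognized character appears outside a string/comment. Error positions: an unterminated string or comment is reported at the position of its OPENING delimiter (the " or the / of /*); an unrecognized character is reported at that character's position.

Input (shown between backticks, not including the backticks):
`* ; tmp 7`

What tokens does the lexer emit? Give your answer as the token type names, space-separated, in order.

Answer: STAR SEMI ID NUM

Derivation:
pos=0: emit STAR '*'
pos=2: emit SEMI ';'
pos=4: emit ID 'tmp' (now at pos=7)
pos=8: emit NUM '7' (now at pos=9)
DONE. 4 tokens: [STAR, SEMI, ID, NUM]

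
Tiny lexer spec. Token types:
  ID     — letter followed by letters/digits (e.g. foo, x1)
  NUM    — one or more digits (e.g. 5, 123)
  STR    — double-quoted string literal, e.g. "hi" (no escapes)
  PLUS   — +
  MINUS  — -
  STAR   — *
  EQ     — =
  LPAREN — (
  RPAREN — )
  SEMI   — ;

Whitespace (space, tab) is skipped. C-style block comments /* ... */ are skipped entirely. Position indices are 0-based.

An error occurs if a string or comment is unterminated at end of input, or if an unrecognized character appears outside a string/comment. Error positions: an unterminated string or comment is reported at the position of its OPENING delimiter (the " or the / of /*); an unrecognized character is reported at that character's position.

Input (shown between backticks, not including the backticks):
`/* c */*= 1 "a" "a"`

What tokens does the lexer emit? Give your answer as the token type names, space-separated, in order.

Answer: STAR EQ NUM STR STR

Derivation:
pos=0: enter COMMENT mode (saw '/*')
exit COMMENT mode (now at pos=7)
pos=7: emit STAR '*'
pos=8: emit EQ '='
pos=10: emit NUM '1' (now at pos=11)
pos=12: enter STRING mode
pos=12: emit STR "a" (now at pos=15)
pos=16: enter STRING mode
pos=16: emit STR "a" (now at pos=19)
DONE. 5 tokens: [STAR, EQ, NUM, STR, STR]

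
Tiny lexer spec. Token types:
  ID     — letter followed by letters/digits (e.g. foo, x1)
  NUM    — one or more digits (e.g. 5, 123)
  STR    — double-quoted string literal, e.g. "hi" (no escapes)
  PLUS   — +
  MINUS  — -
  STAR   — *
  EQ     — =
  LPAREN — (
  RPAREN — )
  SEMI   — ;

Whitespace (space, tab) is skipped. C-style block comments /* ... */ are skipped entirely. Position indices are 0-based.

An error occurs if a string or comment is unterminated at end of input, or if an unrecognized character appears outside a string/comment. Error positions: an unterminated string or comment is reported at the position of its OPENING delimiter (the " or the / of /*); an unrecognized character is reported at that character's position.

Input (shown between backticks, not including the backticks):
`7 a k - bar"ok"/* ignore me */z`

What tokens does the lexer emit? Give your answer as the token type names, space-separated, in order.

Answer: NUM ID ID MINUS ID STR ID

Derivation:
pos=0: emit NUM '7' (now at pos=1)
pos=2: emit ID 'a' (now at pos=3)
pos=4: emit ID 'k' (now at pos=5)
pos=6: emit MINUS '-'
pos=8: emit ID 'bar' (now at pos=11)
pos=11: enter STRING mode
pos=11: emit STR "ok" (now at pos=15)
pos=15: enter COMMENT mode (saw '/*')
exit COMMENT mode (now at pos=30)
pos=30: emit ID 'z' (now at pos=31)
DONE. 7 tokens: [NUM, ID, ID, MINUS, ID, STR, ID]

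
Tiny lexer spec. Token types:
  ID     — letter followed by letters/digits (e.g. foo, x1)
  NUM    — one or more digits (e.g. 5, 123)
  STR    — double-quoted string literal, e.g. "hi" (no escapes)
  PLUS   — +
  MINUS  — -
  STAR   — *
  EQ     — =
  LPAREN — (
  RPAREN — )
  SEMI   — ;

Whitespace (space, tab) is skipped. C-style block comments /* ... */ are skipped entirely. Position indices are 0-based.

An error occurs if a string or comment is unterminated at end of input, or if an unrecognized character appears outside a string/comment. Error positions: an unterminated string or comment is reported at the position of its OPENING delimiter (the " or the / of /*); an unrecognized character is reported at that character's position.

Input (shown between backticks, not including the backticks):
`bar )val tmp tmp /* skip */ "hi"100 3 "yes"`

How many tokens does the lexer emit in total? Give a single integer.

pos=0: emit ID 'bar' (now at pos=3)
pos=4: emit RPAREN ')'
pos=5: emit ID 'val' (now at pos=8)
pos=9: emit ID 'tmp' (now at pos=12)
pos=13: emit ID 'tmp' (now at pos=16)
pos=17: enter COMMENT mode (saw '/*')
exit COMMENT mode (now at pos=27)
pos=28: enter STRING mode
pos=28: emit STR "hi" (now at pos=32)
pos=32: emit NUM '100' (now at pos=35)
pos=36: emit NUM '3' (now at pos=37)
pos=38: enter STRING mode
pos=38: emit STR "yes" (now at pos=43)
DONE. 9 tokens: [ID, RPAREN, ID, ID, ID, STR, NUM, NUM, STR]

Answer: 9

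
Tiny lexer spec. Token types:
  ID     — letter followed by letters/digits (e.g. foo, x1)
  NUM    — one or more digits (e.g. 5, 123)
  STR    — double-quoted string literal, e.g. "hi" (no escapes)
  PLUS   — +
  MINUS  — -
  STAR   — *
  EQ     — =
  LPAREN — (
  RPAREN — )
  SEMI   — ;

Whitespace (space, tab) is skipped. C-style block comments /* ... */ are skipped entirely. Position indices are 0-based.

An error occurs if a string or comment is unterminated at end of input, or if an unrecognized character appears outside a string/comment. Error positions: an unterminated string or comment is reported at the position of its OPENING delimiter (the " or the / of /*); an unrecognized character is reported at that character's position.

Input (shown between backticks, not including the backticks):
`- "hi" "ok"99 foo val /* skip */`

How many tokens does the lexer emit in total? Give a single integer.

pos=0: emit MINUS '-'
pos=2: enter STRING mode
pos=2: emit STR "hi" (now at pos=6)
pos=7: enter STRING mode
pos=7: emit STR "ok" (now at pos=11)
pos=11: emit NUM '99' (now at pos=13)
pos=14: emit ID 'foo' (now at pos=17)
pos=18: emit ID 'val' (now at pos=21)
pos=22: enter COMMENT mode (saw '/*')
exit COMMENT mode (now at pos=32)
DONE. 6 tokens: [MINUS, STR, STR, NUM, ID, ID]

Answer: 6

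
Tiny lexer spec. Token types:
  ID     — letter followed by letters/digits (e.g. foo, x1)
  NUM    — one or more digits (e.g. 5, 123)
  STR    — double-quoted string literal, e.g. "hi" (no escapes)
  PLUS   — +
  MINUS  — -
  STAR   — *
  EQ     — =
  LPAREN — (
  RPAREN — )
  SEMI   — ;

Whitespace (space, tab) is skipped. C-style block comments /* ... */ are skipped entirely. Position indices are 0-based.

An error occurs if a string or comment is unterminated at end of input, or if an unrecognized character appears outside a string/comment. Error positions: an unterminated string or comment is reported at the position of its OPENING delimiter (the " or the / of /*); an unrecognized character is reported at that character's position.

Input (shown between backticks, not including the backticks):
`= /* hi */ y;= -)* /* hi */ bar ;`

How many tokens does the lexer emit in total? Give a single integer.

Answer: 9

Derivation:
pos=0: emit EQ '='
pos=2: enter COMMENT mode (saw '/*')
exit COMMENT mode (now at pos=10)
pos=11: emit ID 'y' (now at pos=12)
pos=12: emit SEMI ';'
pos=13: emit EQ '='
pos=15: emit MINUS '-'
pos=16: emit RPAREN ')'
pos=17: emit STAR '*'
pos=19: enter COMMENT mode (saw '/*')
exit COMMENT mode (now at pos=27)
pos=28: emit ID 'bar' (now at pos=31)
pos=32: emit SEMI ';'
DONE. 9 tokens: [EQ, ID, SEMI, EQ, MINUS, RPAREN, STAR, ID, SEMI]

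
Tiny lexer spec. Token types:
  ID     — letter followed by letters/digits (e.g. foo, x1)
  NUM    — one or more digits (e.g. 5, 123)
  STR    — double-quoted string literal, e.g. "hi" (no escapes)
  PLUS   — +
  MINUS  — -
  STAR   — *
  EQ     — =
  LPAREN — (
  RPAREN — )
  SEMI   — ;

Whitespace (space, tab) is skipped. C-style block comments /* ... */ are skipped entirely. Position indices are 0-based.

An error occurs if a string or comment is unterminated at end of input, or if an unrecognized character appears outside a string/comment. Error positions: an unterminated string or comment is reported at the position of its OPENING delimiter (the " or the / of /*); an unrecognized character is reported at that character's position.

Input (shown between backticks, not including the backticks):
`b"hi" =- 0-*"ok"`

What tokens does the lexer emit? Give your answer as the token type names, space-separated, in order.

Answer: ID STR EQ MINUS NUM MINUS STAR STR

Derivation:
pos=0: emit ID 'b' (now at pos=1)
pos=1: enter STRING mode
pos=1: emit STR "hi" (now at pos=5)
pos=6: emit EQ '='
pos=7: emit MINUS '-'
pos=9: emit NUM '0' (now at pos=10)
pos=10: emit MINUS '-'
pos=11: emit STAR '*'
pos=12: enter STRING mode
pos=12: emit STR "ok" (now at pos=16)
DONE. 8 tokens: [ID, STR, EQ, MINUS, NUM, MINUS, STAR, STR]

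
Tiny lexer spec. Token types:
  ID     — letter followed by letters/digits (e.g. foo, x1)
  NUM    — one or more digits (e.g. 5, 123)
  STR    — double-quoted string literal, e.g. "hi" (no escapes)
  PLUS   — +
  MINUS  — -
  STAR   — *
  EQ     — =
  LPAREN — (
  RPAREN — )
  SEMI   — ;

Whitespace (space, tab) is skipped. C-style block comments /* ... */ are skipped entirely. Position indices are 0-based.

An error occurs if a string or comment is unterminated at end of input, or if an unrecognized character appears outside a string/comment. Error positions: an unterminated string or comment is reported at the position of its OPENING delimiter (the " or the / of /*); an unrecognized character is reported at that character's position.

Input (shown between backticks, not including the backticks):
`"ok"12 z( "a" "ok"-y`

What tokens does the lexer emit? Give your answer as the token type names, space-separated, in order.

Answer: STR NUM ID LPAREN STR STR MINUS ID

Derivation:
pos=0: enter STRING mode
pos=0: emit STR "ok" (now at pos=4)
pos=4: emit NUM '12' (now at pos=6)
pos=7: emit ID 'z' (now at pos=8)
pos=8: emit LPAREN '('
pos=10: enter STRING mode
pos=10: emit STR "a" (now at pos=13)
pos=14: enter STRING mode
pos=14: emit STR "ok" (now at pos=18)
pos=18: emit MINUS '-'
pos=19: emit ID 'y' (now at pos=20)
DONE. 8 tokens: [STR, NUM, ID, LPAREN, STR, STR, MINUS, ID]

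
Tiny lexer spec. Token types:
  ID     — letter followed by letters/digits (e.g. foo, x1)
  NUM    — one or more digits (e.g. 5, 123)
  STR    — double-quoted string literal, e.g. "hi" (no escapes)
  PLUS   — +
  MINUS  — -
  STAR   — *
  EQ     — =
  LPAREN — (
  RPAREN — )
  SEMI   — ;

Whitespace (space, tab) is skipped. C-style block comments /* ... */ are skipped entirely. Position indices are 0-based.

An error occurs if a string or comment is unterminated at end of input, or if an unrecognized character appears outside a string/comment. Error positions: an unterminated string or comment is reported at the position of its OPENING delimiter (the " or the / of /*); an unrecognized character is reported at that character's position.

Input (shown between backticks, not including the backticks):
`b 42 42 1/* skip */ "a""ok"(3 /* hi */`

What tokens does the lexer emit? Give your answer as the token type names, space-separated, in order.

pos=0: emit ID 'b' (now at pos=1)
pos=2: emit NUM '42' (now at pos=4)
pos=5: emit NUM '42' (now at pos=7)
pos=8: emit NUM '1' (now at pos=9)
pos=9: enter COMMENT mode (saw '/*')
exit COMMENT mode (now at pos=19)
pos=20: enter STRING mode
pos=20: emit STR "a" (now at pos=23)
pos=23: enter STRING mode
pos=23: emit STR "ok" (now at pos=27)
pos=27: emit LPAREN '('
pos=28: emit NUM '3' (now at pos=29)
pos=30: enter COMMENT mode (saw '/*')
exit COMMENT mode (now at pos=38)
DONE. 8 tokens: [ID, NUM, NUM, NUM, STR, STR, LPAREN, NUM]

Answer: ID NUM NUM NUM STR STR LPAREN NUM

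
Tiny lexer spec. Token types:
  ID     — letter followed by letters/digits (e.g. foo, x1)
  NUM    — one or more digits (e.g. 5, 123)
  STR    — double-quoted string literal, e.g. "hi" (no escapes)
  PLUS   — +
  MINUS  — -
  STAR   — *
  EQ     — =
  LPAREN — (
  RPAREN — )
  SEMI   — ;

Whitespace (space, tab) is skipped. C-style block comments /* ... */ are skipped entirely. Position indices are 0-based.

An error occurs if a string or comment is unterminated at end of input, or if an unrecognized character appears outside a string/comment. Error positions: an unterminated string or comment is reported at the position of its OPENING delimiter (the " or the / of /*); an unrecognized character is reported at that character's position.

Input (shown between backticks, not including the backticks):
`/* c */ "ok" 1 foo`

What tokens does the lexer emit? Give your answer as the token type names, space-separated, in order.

Answer: STR NUM ID

Derivation:
pos=0: enter COMMENT mode (saw '/*')
exit COMMENT mode (now at pos=7)
pos=8: enter STRING mode
pos=8: emit STR "ok" (now at pos=12)
pos=13: emit NUM '1' (now at pos=14)
pos=15: emit ID 'foo' (now at pos=18)
DONE. 3 tokens: [STR, NUM, ID]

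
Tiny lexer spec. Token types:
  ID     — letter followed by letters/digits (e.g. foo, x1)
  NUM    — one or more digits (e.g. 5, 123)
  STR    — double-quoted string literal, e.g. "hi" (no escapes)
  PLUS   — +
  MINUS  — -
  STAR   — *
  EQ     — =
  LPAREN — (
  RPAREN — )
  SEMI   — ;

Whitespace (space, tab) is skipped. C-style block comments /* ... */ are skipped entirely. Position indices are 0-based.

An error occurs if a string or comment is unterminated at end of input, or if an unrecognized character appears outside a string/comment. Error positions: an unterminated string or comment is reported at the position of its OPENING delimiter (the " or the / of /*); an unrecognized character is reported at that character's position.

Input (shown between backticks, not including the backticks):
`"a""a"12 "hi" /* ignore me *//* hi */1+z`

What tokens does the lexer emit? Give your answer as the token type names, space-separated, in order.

Answer: STR STR NUM STR NUM PLUS ID

Derivation:
pos=0: enter STRING mode
pos=0: emit STR "a" (now at pos=3)
pos=3: enter STRING mode
pos=3: emit STR "a" (now at pos=6)
pos=6: emit NUM '12' (now at pos=8)
pos=9: enter STRING mode
pos=9: emit STR "hi" (now at pos=13)
pos=14: enter COMMENT mode (saw '/*')
exit COMMENT mode (now at pos=29)
pos=29: enter COMMENT mode (saw '/*')
exit COMMENT mode (now at pos=37)
pos=37: emit NUM '1' (now at pos=38)
pos=38: emit PLUS '+'
pos=39: emit ID 'z' (now at pos=40)
DONE. 7 tokens: [STR, STR, NUM, STR, NUM, PLUS, ID]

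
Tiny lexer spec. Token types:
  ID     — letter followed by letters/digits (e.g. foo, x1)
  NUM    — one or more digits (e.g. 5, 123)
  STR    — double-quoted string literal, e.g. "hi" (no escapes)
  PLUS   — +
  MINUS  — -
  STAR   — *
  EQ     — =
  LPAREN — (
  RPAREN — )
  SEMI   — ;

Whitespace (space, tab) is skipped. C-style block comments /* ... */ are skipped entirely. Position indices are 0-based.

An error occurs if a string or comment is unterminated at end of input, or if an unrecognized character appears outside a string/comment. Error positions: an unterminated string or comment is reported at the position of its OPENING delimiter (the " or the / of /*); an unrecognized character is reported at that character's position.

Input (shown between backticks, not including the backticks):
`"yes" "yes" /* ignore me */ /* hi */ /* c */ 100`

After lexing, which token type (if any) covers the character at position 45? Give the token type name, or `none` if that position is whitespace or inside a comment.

pos=0: enter STRING mode
pos=0: emit STR "yes" (now at pos=5)
pos=6: enter STRING mode
pos=6: emit STR "yes" (now at pos=11)
pos=12: enter COMMENT mode (saw '/*')
exit COMMENT mode (now at pos=27)
pos=28: enter COMMENT mode (saw '/*')
exit COMMENT mode (now at pos=36)
pos=37: enter COMMENT mode (saw '/*')
exit COMMENT mode (now at pos=44)
pos=45: emit NUM '100' (now at pos=48)
DONE. 3 tokens: [STR, STR, NUM]
Position 45: char is '1' -> NUM

Answer: NUM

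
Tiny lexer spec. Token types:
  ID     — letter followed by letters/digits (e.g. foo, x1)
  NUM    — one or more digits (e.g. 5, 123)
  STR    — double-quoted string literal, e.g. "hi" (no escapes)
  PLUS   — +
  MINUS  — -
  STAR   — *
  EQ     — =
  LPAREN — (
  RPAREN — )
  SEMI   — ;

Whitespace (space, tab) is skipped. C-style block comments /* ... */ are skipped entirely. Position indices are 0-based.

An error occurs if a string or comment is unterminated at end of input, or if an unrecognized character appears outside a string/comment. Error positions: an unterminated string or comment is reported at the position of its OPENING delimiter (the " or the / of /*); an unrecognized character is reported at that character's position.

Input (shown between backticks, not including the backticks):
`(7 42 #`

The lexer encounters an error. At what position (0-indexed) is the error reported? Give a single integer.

Answer: 6

Derivation:
pos=0: emit LPAREN '('
pos=1: emit NUM '7' (now at pos=2)
pos=3: emit NUM '42' (now at pos=5)
pos=6: ERROR — unrecognized char '#'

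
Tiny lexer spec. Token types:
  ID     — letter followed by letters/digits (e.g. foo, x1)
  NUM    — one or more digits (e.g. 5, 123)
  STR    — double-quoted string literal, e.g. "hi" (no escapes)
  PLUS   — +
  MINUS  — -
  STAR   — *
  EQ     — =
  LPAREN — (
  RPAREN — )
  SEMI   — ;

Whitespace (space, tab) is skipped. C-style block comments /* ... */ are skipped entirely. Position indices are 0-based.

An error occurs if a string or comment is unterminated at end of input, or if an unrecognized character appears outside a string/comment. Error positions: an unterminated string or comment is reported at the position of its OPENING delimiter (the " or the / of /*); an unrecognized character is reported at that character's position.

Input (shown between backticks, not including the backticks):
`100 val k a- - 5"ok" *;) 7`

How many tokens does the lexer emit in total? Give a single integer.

Answer: 12

Derivation:
pos=0: emit NUM '100' (now at pos=3)
pos=4: emit ID 'val' (now at pos=7)
pos=8: emit ID 'k' (now at pos=9)
pos=10: emit ID 'a' (now at pos=11)
pos=11: emit MINUS '-'
pos=13: emit MINUS '-'
pos=15: emit NUM '5' (now at pos=16)
pos=16: enter STRING mode
pos=16: emit STR "ok" (now at pos=20)
pos=21: emit STAR '*'
pos=22: emit SEMI ';'
pos=23: emit RPAREN ')'
pos=25: emit NUM '7' (now at pos=26)
DONE. 12 tokens: [NUM, ID, ID, ID, MINUS, MINUS, NUM, STR, STAR, SEMI, RPAREN, NUM]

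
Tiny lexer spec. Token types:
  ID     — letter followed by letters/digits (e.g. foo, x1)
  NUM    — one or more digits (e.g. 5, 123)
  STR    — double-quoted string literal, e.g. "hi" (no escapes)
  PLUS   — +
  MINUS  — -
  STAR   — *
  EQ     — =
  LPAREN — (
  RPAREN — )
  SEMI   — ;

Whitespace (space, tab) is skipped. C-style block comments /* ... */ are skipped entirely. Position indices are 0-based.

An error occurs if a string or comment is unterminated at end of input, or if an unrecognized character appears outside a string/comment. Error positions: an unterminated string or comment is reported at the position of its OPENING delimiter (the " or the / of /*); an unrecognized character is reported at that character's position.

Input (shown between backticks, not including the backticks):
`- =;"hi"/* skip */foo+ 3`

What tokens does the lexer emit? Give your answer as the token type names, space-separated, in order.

Answer: MINUS EQ SEMI STR ID PLUS NUM

Derivation:
pos=0: emit MINUS '-'
pos=2: emit EQ '='
pos=3: emit SEMI ';'
pos=4: enter STRING mode
pos=4: emit STR "hi" (now at pos=8)
pos=8: enter COMMENT mode (saw '/*')
exit COMMENT mode (now at pos=18)
pos=18: emit ID 'foo' (now at pos=21)
pos=21: emit PLUS '+'
pos=23: emit NUM '3' (now at pos=24)
DONE. 7 tokens: [MINUS, EQ, SEMI, STR, ID, PLUS, NUM]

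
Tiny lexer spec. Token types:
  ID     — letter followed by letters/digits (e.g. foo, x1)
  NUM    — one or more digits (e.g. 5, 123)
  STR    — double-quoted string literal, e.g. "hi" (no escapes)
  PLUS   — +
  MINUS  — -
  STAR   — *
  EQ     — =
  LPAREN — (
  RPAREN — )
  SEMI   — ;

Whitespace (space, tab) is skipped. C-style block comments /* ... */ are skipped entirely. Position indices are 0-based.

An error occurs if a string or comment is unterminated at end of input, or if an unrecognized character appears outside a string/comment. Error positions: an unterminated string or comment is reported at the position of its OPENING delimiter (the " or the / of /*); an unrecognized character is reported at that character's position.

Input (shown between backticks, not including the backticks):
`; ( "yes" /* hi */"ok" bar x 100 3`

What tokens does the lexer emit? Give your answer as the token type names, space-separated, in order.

Answer: SEMI LPAREN STR STR ID ID NUM NUM

Derivation:
pos=0: emit SEMI ';'
pos=2: emit LPAREN '('
pos=4: enter STRING mode
pos=4: emit STR "yes" (now at pos=9)
pos=10: enter COMMENT mode (saw '/*')
exit COMMENT mode (now at pos=18)
pos=18: enter STRING mode
pos=18: emit STR "ok" (now at pos=22)
pos=23: emit ID 'bar' (now at pos=26)
pos=27: emit ID 'x' (now at pos=28)
pos=29: emit NUM '100' (now at pos=32)
pos=33: emit NUM '3' (now at pos=34)
DONE. 8 tokens: [SEMI, LPAREN, STR, STR, ID, ID, NUM, NUM]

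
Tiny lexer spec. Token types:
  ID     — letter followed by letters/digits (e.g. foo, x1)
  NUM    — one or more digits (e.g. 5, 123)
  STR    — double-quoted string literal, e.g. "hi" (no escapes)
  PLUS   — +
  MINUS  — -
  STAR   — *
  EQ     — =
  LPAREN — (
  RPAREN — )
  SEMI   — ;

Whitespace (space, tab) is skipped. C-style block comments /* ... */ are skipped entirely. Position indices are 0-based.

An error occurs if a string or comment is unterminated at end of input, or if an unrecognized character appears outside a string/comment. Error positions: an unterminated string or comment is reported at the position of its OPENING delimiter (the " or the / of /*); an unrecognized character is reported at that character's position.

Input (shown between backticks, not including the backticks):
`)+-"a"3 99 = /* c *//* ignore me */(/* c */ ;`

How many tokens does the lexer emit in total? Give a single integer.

Answer: 9

Derivation:
pos=0: emit RPAREN ')'
pos=1: emit PLUS '+'
pos=2: emit MINUS '-'
pos=3: enter STRING mode
pos=3: emit STR "a" (now at pos=6)
pos=6: emit NUM '3' (now at pos=7)
pos=8: emit NUM '99' (now at pos=10)
pos=11: emit EQ '='
pos=13: enter COMMENT mode (saw '/*')
exit COMMENT mode (now at pos=20)
pos=20: enter COMMENT mode (saw '/*')
exit COMMENT mode (now at pos=35)
pos=35: emit LPAREN '('
pos=36: enter COMMENT mode (saw '/*')
exit COMMENT mode (now at pos=43)
pos=44: emit SEMI ';'
DONE. 9 tokens: [RPAREN, PLUS, MINUS, STR, NUM, NUM, EQ, LPAREN, SEMI]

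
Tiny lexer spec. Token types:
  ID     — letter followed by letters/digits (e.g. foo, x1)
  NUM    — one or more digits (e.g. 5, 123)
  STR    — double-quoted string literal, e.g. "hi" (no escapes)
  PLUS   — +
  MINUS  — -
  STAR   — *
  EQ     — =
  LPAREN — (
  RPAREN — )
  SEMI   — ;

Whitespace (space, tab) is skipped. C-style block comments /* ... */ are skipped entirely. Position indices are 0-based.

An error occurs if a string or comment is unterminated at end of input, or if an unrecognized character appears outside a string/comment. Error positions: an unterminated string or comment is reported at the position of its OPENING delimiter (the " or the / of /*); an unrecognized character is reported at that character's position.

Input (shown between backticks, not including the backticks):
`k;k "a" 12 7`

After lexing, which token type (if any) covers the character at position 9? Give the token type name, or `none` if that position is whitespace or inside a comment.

pos=0: emit ID 'k' (now at pos=1)
pos=1: emit SEMI ';'
pos=2: emit ID 'k' (now at pos=3)
pos=4: enter STRING mode
pos=4: emit STR "a" (now at pos=7)
pos=8: emit NUM '12' (now at pos=10)
pos=11: emit NUM '7' (now at pos=12)
DONE. 6 tokens: [ID, SEMI, ID, STR, NUM, NUM]
Position 9: char is '2' -> NUM

Answer: NUM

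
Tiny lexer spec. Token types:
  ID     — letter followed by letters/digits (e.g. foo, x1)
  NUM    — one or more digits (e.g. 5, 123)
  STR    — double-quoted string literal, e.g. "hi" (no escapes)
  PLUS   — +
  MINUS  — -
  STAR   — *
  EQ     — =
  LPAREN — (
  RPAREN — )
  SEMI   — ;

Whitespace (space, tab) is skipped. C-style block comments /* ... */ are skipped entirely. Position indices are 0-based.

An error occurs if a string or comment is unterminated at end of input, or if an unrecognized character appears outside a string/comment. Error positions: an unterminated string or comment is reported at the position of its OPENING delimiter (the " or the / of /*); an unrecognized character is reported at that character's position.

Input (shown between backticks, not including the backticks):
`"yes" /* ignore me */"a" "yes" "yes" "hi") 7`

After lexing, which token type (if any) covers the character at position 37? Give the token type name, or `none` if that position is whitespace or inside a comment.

pos=0: enter STRING mode
pos=0: emit STR "yes" (now at pos=5)
pos=6: enter COMMENT mode (saw '/*')
exit COMMENT mode (now at pos=21)
pos=21: enter STRING mode
pos=21: emit STR "a" (now at pos=24)
pos=25: enter STRING mode
pos=25: emit STR "yes" (now at pos=30)
pos=31: enter STRING mode
pos=31: emit STR "yes" (now at pos=36)
pos=37: enter STRING mode
pos=37: emit STR "hi" (now at pos=41)
pos=41: emit RPAREN ')'
pos=43: emit NUM '7' (now at pos=44)
DONE. 7 tokens: [STR, STR, STR, STR, STR, RPAREN, NUM]
Position 37: char is '"' -> STR

Answer: STR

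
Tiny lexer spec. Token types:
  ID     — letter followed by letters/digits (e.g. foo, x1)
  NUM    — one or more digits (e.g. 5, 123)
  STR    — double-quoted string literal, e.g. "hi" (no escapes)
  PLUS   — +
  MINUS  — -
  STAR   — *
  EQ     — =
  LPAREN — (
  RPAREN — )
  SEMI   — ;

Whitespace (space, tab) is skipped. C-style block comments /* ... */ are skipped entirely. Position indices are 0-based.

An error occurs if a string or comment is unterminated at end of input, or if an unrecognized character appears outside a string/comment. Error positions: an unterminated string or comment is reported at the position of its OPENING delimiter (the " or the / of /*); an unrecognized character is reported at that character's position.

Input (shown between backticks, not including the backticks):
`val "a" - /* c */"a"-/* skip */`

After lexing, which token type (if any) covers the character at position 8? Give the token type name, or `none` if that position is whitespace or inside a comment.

Answer: MINUS

Derivation:
pos=0: emit ID 'val' (now at pos=3)
pos=4: enter STRING mode
pos=4: emit STR "a" (now at pos=7)
pos=8: emit MINUS '-'
pos=10: enter COMMENT mode (saw '/*')
exit COMMENT mode (now at pos=17)
pos=17: enter STRING mode
pos=17: emit STR "a" (now at pos=20)
pos=20: emit MINUS '-'
pos=21: enter COMMENT mode (saw '/*')
exit COMMENT mode (now at pos=31)
DONE. 5 tokens: [ID, STR, MINUS, STR, MINUS]
Position 8: char is '-' -> MINUS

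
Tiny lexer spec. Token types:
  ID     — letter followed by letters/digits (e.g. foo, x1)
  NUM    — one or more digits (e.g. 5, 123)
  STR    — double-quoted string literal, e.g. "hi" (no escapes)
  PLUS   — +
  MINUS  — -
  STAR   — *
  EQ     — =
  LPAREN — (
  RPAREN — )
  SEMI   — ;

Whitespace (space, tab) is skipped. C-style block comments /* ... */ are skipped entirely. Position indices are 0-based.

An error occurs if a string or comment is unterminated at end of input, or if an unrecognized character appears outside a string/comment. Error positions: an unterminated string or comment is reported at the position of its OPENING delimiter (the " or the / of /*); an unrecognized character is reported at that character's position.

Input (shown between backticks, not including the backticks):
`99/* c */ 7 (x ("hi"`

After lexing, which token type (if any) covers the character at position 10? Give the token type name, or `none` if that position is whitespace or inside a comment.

Answer: NUM

Derivation:
pos=0: emit NUM '99' (now at pos=2)
pos=2: enter COMMENT mode (saw '/*')
exit COMMENT mode (now at pos=9)
pos=10: emit NUM '7' (now at pos=11)
pos=12: emit LPAREN '('
pos=13: emit ID 'x' (now at pos=14)
pos=15: emit LPAREN '('
pos=16: enter STRING mode
pos=16: emit STR "hi" (now at pos=20)
DONE. 6 tokens: [NUM, NUM, LPAREN, ID, LPAREN, STR]
Position 10: char is '7' -> NUM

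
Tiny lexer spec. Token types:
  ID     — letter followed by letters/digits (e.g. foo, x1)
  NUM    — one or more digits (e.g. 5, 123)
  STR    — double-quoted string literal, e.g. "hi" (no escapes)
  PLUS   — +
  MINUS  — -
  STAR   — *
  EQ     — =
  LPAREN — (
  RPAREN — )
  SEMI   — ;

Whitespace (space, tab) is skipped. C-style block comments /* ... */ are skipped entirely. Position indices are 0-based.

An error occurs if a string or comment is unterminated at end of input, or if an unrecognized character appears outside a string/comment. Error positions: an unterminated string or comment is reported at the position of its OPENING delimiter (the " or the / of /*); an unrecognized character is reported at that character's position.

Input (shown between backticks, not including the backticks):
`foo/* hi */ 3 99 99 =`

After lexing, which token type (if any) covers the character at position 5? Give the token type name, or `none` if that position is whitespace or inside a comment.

Answer: none

Derivation:
pos=0: emit ID 'foo' (now at pos=3)
pos=3: enter COMMENT mode (saw '/*')
exit COMMENT mode (now at pos=11)
pos=12: emit NUM '3' (now at pos=13)
pos=14: emit NUM '99' (now at pos=16)
pos=17: emit NUM '99' (now at pos=19)
pos=20: emit EQ '='
DONE. 5 tokens: [ID, NUM, NUM, NUM, EQ]
Position 5: char is ' ' -> none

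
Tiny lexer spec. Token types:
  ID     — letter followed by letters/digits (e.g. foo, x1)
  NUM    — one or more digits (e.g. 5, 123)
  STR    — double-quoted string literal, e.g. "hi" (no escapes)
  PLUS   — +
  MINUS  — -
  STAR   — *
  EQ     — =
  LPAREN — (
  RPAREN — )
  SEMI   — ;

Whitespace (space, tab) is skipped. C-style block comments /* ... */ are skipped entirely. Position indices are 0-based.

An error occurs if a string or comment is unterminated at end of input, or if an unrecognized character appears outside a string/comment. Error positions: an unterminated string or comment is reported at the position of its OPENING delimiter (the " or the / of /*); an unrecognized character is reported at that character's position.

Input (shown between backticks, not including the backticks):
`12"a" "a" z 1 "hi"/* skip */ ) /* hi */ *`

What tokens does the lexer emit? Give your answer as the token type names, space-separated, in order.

Answer: NUM STR STR ID NUM STR RPAREN STAR

Derivation:
pos=0: emit NUM '12' (now at pos=2)
pos=2: enter STRING mode
pos=2: emit STR "a" (now at pos=5)
pos=6: enter STRING mode
pos=6: emit STR "a" (now at pos=9)
pos=10: emit ID 'z' (now at pos=11)
pos=12: emit NUM '1' (now at pos=13)
pos=14: enter STRING mode
pos=14: emit STR "hi" (now at pos=18)
pos=18: enter COMMENT mode (saw '/*')
exit COMMENT mode (now at pos=28)
pos=29: emit RPAREN ')'
pos=31: enter COMMENT mode (saw '/*')
exit COMMENT mode (now at pos=39)
pos=40: emit STAR '*'
DONE. 8 tokens: [NUM, STR, STR, ID, NUM, STR, RPAREN, STAR]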